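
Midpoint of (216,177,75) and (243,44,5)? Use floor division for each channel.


Midpoint: each channel = ⌊(C₁+C₂)/2⌋
R: ⌊(216+243)/2⌋ = 229
G: ⌊(177+44)/2⌋ = 110
B: ⌊(75+5)/2⌋ = 40
= RGB(229, 110, 40)


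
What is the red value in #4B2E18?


Color: #4B2E18
R = 4B = 75
G = 2E = 46
B = 18 = 24
Red = 75


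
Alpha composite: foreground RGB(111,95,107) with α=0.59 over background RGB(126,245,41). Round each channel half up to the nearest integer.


C = α×F + (1-α)×B, with 1-α = 0.41
R: 0.59×111 + 0.41×126 = 65.49 + 51.66 = 117.15 → 117
G: 0.59×95 + 0.41×245 = 56.05 + 100.45 = 156.50 → 157
B: 0.59×107 + 0.41×41 = 63.13 + 16.81 = 79.94 → 80
= RGB(117, 157, 80)


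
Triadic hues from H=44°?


Triadic: equally spaced at 120° intervals
H1 = 44°
H2 = (44 + 120) mod 360 = 164°
H3 = (44 + 240) mod 360 = 284°
Triadic = 44°, 164°, 284°


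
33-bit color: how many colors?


Colors = 2^bits = 2^33
= 8,589,934,592 colors


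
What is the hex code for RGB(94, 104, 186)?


R = 94 → 5E (hex)
G = 104 → 68 (hex)
B = 186 → BA (hex)
Hex = #5E68BA


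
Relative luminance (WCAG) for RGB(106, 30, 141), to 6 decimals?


Linearize each channel (sRGB transfer function): c = v/255; c_lin = c/12.92 if c ≤ 0.04045, else ((c+0.055)/1.055)^2.4
  R: 106/255 ≈ 0.415686 > 0.04045 → ((0.415686+0.055)/1.055)^2.4 ≈ 0.144128
  G: 30/255 ≈ 0.117647 > 0.04045 → ((0.117647+0.055)/1.055)^2.4 ≈ 0.012983
  B: 141/255 ≈ 0.552941 > 0.04045 → ((0.552941+0.055)/1.055)^2.4 ≈ 0.266356
R_lin = 0.144128, G_lin = 0.012983, B_lin = 0.266356
L = 0.2126×R + 0.7152×G + 0.0722×B
L = 0.2126×0.144128 + 0.7152×0.012983 + 0.0722×0.266356
L ≈ 0.059158


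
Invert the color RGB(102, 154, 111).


Invert: (255-R, 255-G, 255-B)
R: 255-102 = 153
G: 255-154 = 101
B: 255-111 = 144
= RGB(153, 101, 144)


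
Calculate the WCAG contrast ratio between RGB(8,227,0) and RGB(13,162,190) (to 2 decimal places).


Linearize each sRGB channel c=v/255: c/12.92 if c ≤ 0.04045 else ((c+0.055)/1.055)^2.4
L = 0.2126×R_lin + 0.7152×G_lin + 0.0722×B_lin
Color 1 (8,227,0):
  R=8: 8/255≈0.0314 ≤ 0.04045 → 0.0314/12.92 ≈ 0.00243
  G=227: 227/255≈0.8902 > 0.04045 → ((0.8902+0.055)/1.055)^2.4 ≈ 0.76815
  B=0: 0/255≈0.0000 ≤ 0.04045 → 0.0000/12.92 ≈ 0.00000
  L1 = 0.2126×0.00243 + 0.7152×0.76815 + 0.0722×0.00000 ≈ 0.54990
Color 2 (13,162,190):
  R=13: 13/255≈0.0510 > 0.04045 → ((0.0510+0.055)/1.055)^2.4 ≈ 0.00402
  G=162: 162/255≈0.6353 > 0.04045 → ((0.6353+0.055)/1.055)^2.4 ≈ 0.36131
  B=190: 190/255≈0.7451 > 0.04045 → ((0.7451+0.055)/1.055)^2.4 ≈ 0.51492
  L2 = 0.2126×0.00402 + 0.7152×0.36131 + 0.0722×0.51492 ≈ 0.29644
Lighter = 0.54990, Darker = 0.29644
Ratio = (L_lighter + 0.05) / (L_darker + 0.05)
Ratio = (0.54990 + 0.05) / (0.29644 + 0.05) = 0.59990 / 0.34644 ≈ 1.7316
Ratio ≈ 1.73:1


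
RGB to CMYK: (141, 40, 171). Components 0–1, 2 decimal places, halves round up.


R'=141/255≈0.5529, G'=40/255≈0.1569, B'=171/255≈0.6706
K = 1 - max(R',G',B') = 1 - 171/255 = 84/255 = 0.32941… → 0.33
(1-R'-K)/(1-K) simplifies to (max-R)/max with max = 171:
C = (171-141)/171 = 30/171 = 0.17543… → 0.18
M = (171-40)/171 = 131/171 = 0.76608… → 0.77
Y = (171-171)/171 = 0/171 = 0 → 0.00
= CMYK(0.18, 0.77, 0.00, 0.33)


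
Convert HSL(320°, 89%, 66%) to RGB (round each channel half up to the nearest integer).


H=320°, S=0.89, L=0.66
C = (1-|2L-1|)×S = (1-|0.32|)×0.89 = 0.6052
H' = H/60 = 320/60 ≈ 5.3333; X = C×(1-|H' mod 2 - 1|) ≈ 0.4035
m = L - C/2 = 0.66 - 0.3026 = 0.3574
Sector ⌊H'⌋ = 5 → (R',G',B') = (0.6052, 0.0, ≈0.4035)
RGB = ((R'+m)×255, (G'+m)×255, (B'+m)×255) = (245.463, 91.137, 194.021)
Round half up → RGB(245, 91, 194)


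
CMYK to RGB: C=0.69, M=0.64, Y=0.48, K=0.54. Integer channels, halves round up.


R = 255 × (1-C) × (1-K) = 255 × 0.31 × 0.46 = 36.363 → 36
G = 255 × (1-M) × (1-K) = 255 × 0.36 × 0.46 = 42.228 → 42
B = 255 × (1-Y) × (1-K) = 255 × 0.52 × 0.46 = 60.996 → 61
= RGB(36, 42, 61)


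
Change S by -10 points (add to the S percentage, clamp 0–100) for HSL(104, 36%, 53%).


Original S = 36%
Adjustment = -10 percentage points
New S = 36 + (-10) = 26
Clamp to [0, 100] → 26
= HSL(104°, 26%, 53%)


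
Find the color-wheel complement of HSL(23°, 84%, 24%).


Complement = opposite side of color wheel = hue + 180°
H' = (23 + 180) mod 360 = 203°
S and L unchanged.
= HSL(203°, 84%, 24%)


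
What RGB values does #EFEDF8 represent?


EF → 239 (R)
ED → 237 (G)
F8 → 248 (B)
= RGB(239, 237, 248)


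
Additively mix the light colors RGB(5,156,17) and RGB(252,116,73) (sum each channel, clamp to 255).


Additive: each channel = min(255, C₁+C₂)
R: 5+252 = 257 → 255
G: 156+116 = 272 → 255
B: 17+73 = 90 → 90
= RGB(255, 255, 90)


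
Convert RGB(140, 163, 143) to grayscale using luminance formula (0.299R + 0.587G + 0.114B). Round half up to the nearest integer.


Gray = 0.299×R + 0.587×G + 0.114×B
Gray = 0.299×140 + 0.587×163 + 0.114×143
Gray = 41.860 + 95.681 + 16.302
Gray = 153.843 → round half up → 154
Gray = 154


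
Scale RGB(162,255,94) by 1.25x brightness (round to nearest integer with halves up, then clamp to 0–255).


Multiply each channel by 1.25, round half up, clamp to [0, 255]
R: 162×1.25 = 202.5 → round → 203
G: 255×1.25 = 318.75 → round → 319 → clamp → 255
B: 94×1.25 = 117.5 → round → 118
= RGB(203, 255, 118)


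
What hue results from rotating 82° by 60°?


New hue = (H + rotation) mod 360
New hue = (82 + 60) mod 360
= 142 mod 360
= 142°


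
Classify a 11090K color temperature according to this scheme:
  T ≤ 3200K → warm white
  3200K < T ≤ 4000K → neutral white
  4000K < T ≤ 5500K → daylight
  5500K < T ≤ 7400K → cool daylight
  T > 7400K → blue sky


Temperature: 11090K
11090K > 7400K → blue sky
Classification: blue sky


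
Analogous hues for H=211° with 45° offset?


Base hue: 211°
Left analog: (211 - 45) mod 360 = 166°
Right analog: (211 + 45) mod 360 = 256°
Analogous hues = 166° and 256°


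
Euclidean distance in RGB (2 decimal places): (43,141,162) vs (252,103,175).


d = √[(R₁-R₂)² + (G₁-G₂)² + (B₁-B₂)²]
d = √[(43-252)² + (141-103)² + (162-175)²]
d = √[43681 + 1444 + 169]
d = √45294
d ≈ 212.82


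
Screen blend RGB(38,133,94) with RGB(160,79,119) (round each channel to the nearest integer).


Screen: C = 255 - (255-A)×(255-B)/255, rounded to nearest integer
R: 255 - (255-38)×(255-160)/255 = 255 - 20615/255 ≈ 255 - 80.843 = 174.157 → 174
G: 255 - (255-133)×(255-79)/255 = 255 - 21472/255 ≈ 255 - 84.204 = 170.796 → 171
B: 255 - (255-94)×(255-119)/255 = 255 - 21896/255 ≈ 255 - 85.867 = 169.133 → 169
= RGB(174, 171, 169)


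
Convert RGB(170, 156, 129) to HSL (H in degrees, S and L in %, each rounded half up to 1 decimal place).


Normalize: R'=170/255≈0.6667, G'=156/255≈0.6118, B'=129/255≈0.5059
Max=170/255, Min=129/255, Δ=Max-Min=41/255
L = (Max+Min)/2 = (170+129)/510 = 299/510 = 0.58627… → L = 58.6%
L > 0.5 → S = Δ/(2-Max-Min) = 41/(510-170-129) = 41/211 = 0.19431… → S = 19.4%
(the 1/255 factors cancel in S and H, so raw channel differences can be used)
Max is R' → H = 60 × (((G-B)/Δ) mod 6) = 60 × (((156-129)/41) mod 6)
  27/41 = 0.6585…
  H = 60 × 0.6585… = 39.512…° → H = 39.5°
= HSL(39.5°, 19.4%, 58.6%)


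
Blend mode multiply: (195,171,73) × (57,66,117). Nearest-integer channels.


Multiply: C = A×B/255, rounded to nearest integer
R: 195×57/255 = 11115/255 ≈ 43.588 → 44
G: 171×66/255 = 11286/255 ≈ 44.259 → 44
B: 73×117/255 = 8541/255 ≈ 33.494 → 33
= RGB(44, 44, 33)


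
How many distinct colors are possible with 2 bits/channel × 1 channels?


Total bits = 2 bits/channel × 1 channels = 2 bits
Distinct colors = 2^2
= 4 colors


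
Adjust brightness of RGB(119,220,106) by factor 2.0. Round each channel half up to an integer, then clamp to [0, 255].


Multiply each channel by 2.0, round half up, clamp to [0, 255]
R: 119×2.0 = 238
G: 220×2.0 = 440 → clamp → 255
B: 106×2.0 = 212
= RGB(238, 255, 212)


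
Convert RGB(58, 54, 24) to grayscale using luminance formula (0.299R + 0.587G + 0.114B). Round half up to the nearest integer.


Gray = 0.299×R + 0.587×G + 0.114×B
Gray = 0.299×58 + 0.587×54 + 0.114×24
Gray = 17.342 + 31.698 + 2.736
Gray = 51.776 → round half up → 52
Gray = 52


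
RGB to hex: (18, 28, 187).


R = 18 → 12 (hex)
G = 28 → 1C (hex)
B = 187 → BB (hex)
Hex = #121CBB


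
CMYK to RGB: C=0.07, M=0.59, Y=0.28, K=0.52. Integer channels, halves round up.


R = 255 × (1-C) × (1-K) = 255 × 0.93 × 0.48 = 113.832 → 114
G = 255 × (1-M) × (1-K) = 255 × 0.41 × 0.48 = 50.184 → 50
B = 255 × (1-Y) × (1-K) = 255 × 0.72 × 0.48 = 88.128 → 88
= RGB(114, 50, 88)


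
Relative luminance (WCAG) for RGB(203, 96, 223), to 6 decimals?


Linearize each channel (sRGB transfer function): c = v/255; c_lin = c/12.92 if c ≤ 0.04045, else ((c+0.055)/1.055)^2.4
  R: 203/255 ≈ 0.796078 > 0.04045 → ((0.796078+0.055)/1.055)^2.4 ≈ 0.597202
  G: 96/255 ≈ 0.376471 > 0.04045 → ((0.376471+0.055)/1.055)^2.4 ≈ 0.116971
  B: 223/255 ≈ 0.874510 > 0.04045 → ((0.874510+0.055)/1.055)^2.4 ≈ 0.737910
R_lin = 0.597202, G_lin = 0.116971, B_lin = 0.737910
L = 0.2126×R + 0.7152×G + 0.0722×B
L = 0.2126×0.597202 + 0.7152×0.116971 + 0.0722×0.737910
L ≈ 0.263900


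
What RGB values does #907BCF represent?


90 → 144 (R)
7B → 123 (G)
CF → 207 (B)
= RGB(144, 123, 207)


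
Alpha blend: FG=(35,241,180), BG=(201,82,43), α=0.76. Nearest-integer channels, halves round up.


C = α×F + (1-α)×B, with 1-α = 0.24
R: 0.76×35 + 0.24×201 = 26.60 + 48.24 = 74.84 → 75
G: 0.76×241 + 0.24×82 = 183.16 + 19.68 = 202.84 → 203
B: 0.76×180 + 0.24×43 = 136.80 + 10.32 = 147.12 → 147
= RGB(75, 203, 147)


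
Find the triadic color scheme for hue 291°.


Triadic: equally spaced at 120° intervals
H1 = 291°
H2 = (291 + 120) mod 360 = 51°
H3 = (291 + 240) mod 360 = 171°
Triadic = 291°, 51°, 171°


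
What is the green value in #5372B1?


Color: #5372B1
R = 53 = 83
G = 72 = 114
B = B1 = 177
Green = 114


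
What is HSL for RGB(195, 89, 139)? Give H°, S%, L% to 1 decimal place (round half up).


Normalize: R'=195/255≈0.7647, G'=89/255≈0.3490, B'=139/255≈0.5451
Max=195/255, Min=89/255, Δ=Max-Min=106/255
L = (Max+Min)/2 = (195+89)/510 = 284/510 = 0.55686… → L = 55.7%
L > 0.5 → S = Δ/(2-Max-Min) = 106/(510-195-89) = 106/226 = 0.46902… → S = 46.9%
(the 1/255 factors cancel in S and H, so raw channel differences can be used)
Max is R' → H = 60 × (((G-B)/Δ) mod 6) = 60 × (((89-139)/106) mod 6)
  (-50)/106 = -0.4716…; negative, so add 6 → 5.5283…
  H = 60 × 5.5283… = 331.698…° → H = 331.7°
= HSL(331.7°, 46.9%, 55.7%)


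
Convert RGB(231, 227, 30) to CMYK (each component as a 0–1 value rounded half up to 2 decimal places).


R'=231/255≈0.9059, G'=227/255≈0.8902, B'=30/255≈0.1176
K = 1 - max(R',G',B') = 1 - 231/255 = 24/255 = 0.09411… → 0.09
(1-R'-K)/(1-K) simplifies to (max-R)/max with max = 231:
C = (231-231)/231 = 0/231 = 0 → 0.00
M = (231-227)/231 = 4/231 = 0.01731… → 0.02
Y = (231-30)/231 = 201/231 = 0.87012… → 0.87
= CMYK(0.00, 0.02, 0.87, 0.09)


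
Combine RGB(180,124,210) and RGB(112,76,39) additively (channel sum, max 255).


Additive: each channel = min(255, C₁+C₂)
R: 180+112 = 292 → 255
G: 124+76 = 200 → 200
B: 210+39 = 249 → 249
= RGB(255, 200, 249)


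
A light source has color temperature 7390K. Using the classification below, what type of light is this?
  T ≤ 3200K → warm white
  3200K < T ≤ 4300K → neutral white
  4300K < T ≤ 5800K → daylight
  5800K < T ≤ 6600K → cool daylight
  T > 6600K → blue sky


Temperature: 7390K
7390K > 6600K → blue sky
Classification: blue sky


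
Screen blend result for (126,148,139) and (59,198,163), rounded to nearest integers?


Screen: C = 255 - (255-A)×(255-B)/255, rounded to nearest integer
R: 255 - (255-126)×(255-59)/255 = 255 - 25284/255 ≈ 255 - 99.153 = 155.847 → 156
G: 255 - (255-148)×(255-198)/255 = 255 - 6099/255 ≈ 255 - 23.918 = 231.082 → 231
B: 255 - (255-139)×(255-163)/255 = 255 - 10672/255 ≈ 255 - 41.851 = 213.149 → 213
= RGB(156, 231, 213)


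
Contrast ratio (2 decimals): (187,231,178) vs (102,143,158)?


Linearize each sRGB channel c=v/255: c/12.92 if c ≤ 0.04045 else ((c+0.055)/1.055)^2.4
L = 0.2126×R_lin + 0.7152×G_lin + 0.0722×B_lin
Color 1 (187,231,178):
  R=187: 187/255≈0.7333 > 0.04045 → ((0.7333+0.055)/1.055)^2.4 ≈ 0.49693
  G=231: 231/255≈0.9059 > 0.04045 → ((0.9059+0.055)/1.055)^2.4 ≈ 0.79910
  B=178: 178/255≈0.6980 > 0.04045 → ((0.6980+0.055)/1.055)^2.4 ≈ 0.44520
  L1 = 0.2126×0.49693 + 0.7152×0.79910 + 0.0722×0.44520 ≈ 0.70931
Color 2 (102,143,158):
  R=102: 102/255≈0.4000 > 0.04045 → ((0.4000+0.055)/1.055)^2.4 ≈ 0.13287
  G=143: 143/255≈0.5608 > 0.04045 → ((0.5608+0.055)/1.055)^2.4 ≈ 0.27468
  B=158: 158/255≈0.6196 > 0.04045 → ((0.6196+0.055)/1.055)^2.4 ≈ 0.34191
  L2 = 0.2126×0.13287 + 0.7152×0.27468 + 0.0722×0.34191 ≈ 0.24938
Lighter = 0.70931, Darker = 0.24938
Ratio = (L_lighter + 0.05) / (L_darker + 0.05)
Ratio = (0.70931 + 0.05) / (0.24938 + 0.05) = 0.75931 / 0.29938 ≈ 2.5362
Ratio ≈ 2.54:1


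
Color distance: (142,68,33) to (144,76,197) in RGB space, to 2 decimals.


d = √[(R₁-R₂)² + (G₁-G₂)² + (B₁-B₂)²]
d = √[(142-144)² + (68-76)² + (33-197)²]
d = √[4 + 64 + 26896]
d = √26964
d ≈ 164.21


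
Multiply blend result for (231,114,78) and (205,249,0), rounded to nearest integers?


Multiply: C = A×B/255, rounded to nearest integer
R: 231×205/255 = 47355/255 ≈ 185.706 → 186
G: 114×249/255 = 28386/255 ≈ 111.318 → 111
B: 78×0/255 = 0/255 ≈ 0.000 → 0
= RGB(186, 111, 0)


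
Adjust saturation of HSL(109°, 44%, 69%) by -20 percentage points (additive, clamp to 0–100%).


Original S = 44%
Adjustment = -20 percentage points
New S = 44 + (-20) = 24
Clamp to [0, 100] → 24
= HSL(109°, 24%, 69%)


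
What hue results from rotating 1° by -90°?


New hue = (H + rotation) mod 360
New hue = (1 -90) mod 360
= -89 mod 360
= 271°


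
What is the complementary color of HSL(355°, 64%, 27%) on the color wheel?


Complement = opposite side of color wheel = hue + 180°
H' = (355 + 180) mod 360 = 175°
S and L unchanged.
= HSL(175°, 64%, 27%)


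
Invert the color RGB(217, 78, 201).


Invert: (255-R, 255-G, 255-B)
R: 255-217 = 38
G: 255-78 = 177
B: 255-201 = 54
= RGB(38, 177, 54)


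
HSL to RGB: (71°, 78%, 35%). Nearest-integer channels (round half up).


H=71°, S=0.78, L=0.35
C = (1-|2L-1|)×S = (1-|-0.30|)×0.78 = 0.546
H' = H/60 = 71/60 ≈ 1.1833; X = C×(1-|H' mod 2 - 1|) = 0.4459
m = L - C/2 = 0.35 - 0.273 = 0.077
Sector ⌊H'⌋ = 1 → (R',G',B') = (0.4459, 0.546, 0.0)
RGB = ((R'+m)×255, (G'+m)×255, (B'+m)×255) = (133.3395, 158.865, 19.635)
Round half up → RGB(133, 159, 20)


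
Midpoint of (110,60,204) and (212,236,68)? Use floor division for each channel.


Midpoint: each channel = ⌊(C₁+C₂)/2⌋
R: ⌊(110+212)/2⌋ = 161
G: ⌊(60+236)/2⌋ = 148
B: ⌊(204+68)/2⌋ = 136
= RGB(161, 148, 136)


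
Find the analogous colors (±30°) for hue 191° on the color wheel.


Base hue: 191°
Left analog: (191 - 30) mod 360 = 161°
Right analog: (191 + 30) mod 360 = 221°
Analogous hues = 161° and 221°


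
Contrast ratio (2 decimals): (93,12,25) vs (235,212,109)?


Linearize each sRGB channel c=v/255: c/12.92 if c ≤ 0.04045 else ((c+0.055)/1.055)^2.4
L = 0.2126×R_lin + 0.7152×G_lin + 0.0722×B_lin
Color 1 (93,12,25):
  R=93: 93/255≈0.3647 > 0.04045 → ((0.3647+0.055)/1.055)^2.4 ≈ 0.10946
  G=12: 12/255≈0.0471 > 0.04045 → ((0.0471+0.055)/1.055)^2.4 ≈ 0.00368
  B=25: 25/255≈0.0980 > 0.04045 → ((0.0980+0.055)/1.055)^2.4 ≈ 0.00972
  L1 = 0.2126×0.10946 + 0.7152×0.00368 + 0.0722×0.00972 ≈ 0.02660
Color 2 (235,212,109):
  R=235: 235/255≈0.9216 > 0.04045 → ((0.9216+0.055)/1.055)^2.4 ≈ 0.83077
  G=212: 212/255≈0.8314 > 0.04045 → ((0.8314+0.055)/1.055)^2.4 ≈ 0.65837
  B=109: 109/255≈0.4275 > 0.04045 → ((0.4275+0.055)/1.055)^2.4 ≈ 0.15293
  L2 = 0.2126×0.83077 + 0.7152×0.65837 + 0.0722×0.15293 ≈ 0.65853
Lighter = 0.65853, Darker = 0.02660
Ratio = (L_lighter + 0.05) / (L_darker + 0.05)
Ratio = (0.65853 + 0.05) / (0.02660 + 0.05) = 0.70853 / 0.07660 ≈ 9.2494
Ratio ≈ 9.25:1


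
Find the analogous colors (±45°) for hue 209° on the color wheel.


Base hue: 209°
Left analog: (209 - 45) mod 360 = 164°
Right analog: (209 + 45) mod 360 = 254°
Analogous hues = 164° and 254°


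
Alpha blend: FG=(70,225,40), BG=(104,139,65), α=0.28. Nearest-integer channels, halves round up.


C = α×F + (1-α)×B, with 1-α = 0.72
R: 0.28×70 + 0.72×104 = 19.60 + 74.88 = 94.48 → 94
G: 0.28×225 + 0.72×139 = 63.00 + 100.08 = 163.08 → 163
B: 0.28×40 + 0.72×65 = 11.20 + 46.80 = 58.00 → 58
= RGB(94, 163, 58)


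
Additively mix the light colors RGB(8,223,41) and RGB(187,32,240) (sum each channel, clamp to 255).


Additive: each channel = min(255, C₁+C₂)
R: 8+187 = 195 → 195
G: 223+32 = 255 → 255
B: 41+240 = 281 → 255
= RGB(195, 255, 255)


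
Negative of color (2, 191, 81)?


Invert: (255-R, 255-G, 255-B)
R: 255-2 = 253
G: 255-191 = 64
B: 255-81 = 174
= RGB(253, 64, 174)


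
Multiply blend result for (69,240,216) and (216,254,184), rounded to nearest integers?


Multiply: C = A×B/255, rounded to nearest integer
R: 69×216/255 = 14904/255 ≈ 58.447 → 58
G: 240×254/255 = 60960/255 ≈ 239.059 → 239
B: 216×184/255 = 39744/255 ≈ 155.859 → 156
= RGB(58, 239, 156)


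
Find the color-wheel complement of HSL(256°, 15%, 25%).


Complement = opposite side of color wheel = hue + 180°
H' = (256 + 180) mod 360 = 76°
S and L unchanged.
= HSL(76°, 15%, 25%)


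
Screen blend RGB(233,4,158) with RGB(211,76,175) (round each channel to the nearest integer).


Screen: C = 255 - (255-A)×(255-B)/255, rounded to nearest integer
R: 255 - (255-233)×(255-211)/255 = 255 - 968/255 ≈ 255 - 3.796 = 251.204 → 251
G: 255 - (255-4)×(255-76)/255 = 255 - 44929/255 ≈ 255 - 176.192 = 78.808 → 79
B: 255 - (255-158)×(255-175)/255 = 255 - 7760/255 ≈ 255 - 30.431 = 224.569 → 225
= RGB(251, 79, 225)


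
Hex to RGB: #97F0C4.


97 → 151 (R)
F0 → 240 (G)
C4 → 196 (B)
= RGB(151, 240, 196)


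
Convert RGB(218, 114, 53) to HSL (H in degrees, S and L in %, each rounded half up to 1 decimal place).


Normalize: R'=218/255≈0.8549, G'=114/255≈0.4471, B'=53/255≈0.2078
Max=218/255, Min=53/255, Δ=Max-Min=165/255
L = (Max+Min)/2 = (218+53)/510 = 271/510 = 0.53137… → L = 53.1%
L > 0.5 → S = Δ/(2-Max-Min) = 165/(510-218-53) = 165/239 = 0.69037… → S = 69.0%
(the 1/255 factors cancel in S and H, so raw channel differences can be used)
Max is R' → H = 60 × (((G-B)/Δ) mod 6) = 60 × (((114-53)/165) mod 6)
  61/165 = 0.3696…
  H = 60 × 0.3696… = 22.181…° → H = 22.2°
= HSL(22.2°, 69.0%, 53.1%)


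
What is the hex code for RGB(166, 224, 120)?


R = 166 → A6 (hex)
G = 224 → E0 (hex)
B = 120 → 78 (hex)
Hex = #A6E078


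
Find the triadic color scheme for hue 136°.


Triadic: equally spaced at 120° intervals
H1 = 136°
H2 = (136 + 120) mod 360 = 256°
H3 = (136 + 240) mod 360 = 16°
Triadic = 136°, 256°, 16°


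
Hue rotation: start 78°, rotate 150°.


New hue = (H + rotation) mod 360
New hue = (78 + 150) mod 360
= 228 mod 360
= 228°


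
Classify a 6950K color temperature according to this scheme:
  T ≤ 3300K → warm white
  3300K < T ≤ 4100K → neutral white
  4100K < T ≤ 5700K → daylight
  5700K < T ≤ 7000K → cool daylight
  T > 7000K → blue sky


Temperature: 6950K
5700K < 6950K ≤ 7000K → cool daylight
Classification: cool daylight


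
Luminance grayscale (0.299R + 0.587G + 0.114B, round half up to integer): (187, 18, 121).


Gray = 0.299×R + 0.587×G + 0.114×B
Gray = 0.299×187 + 0.587×18 + 0.114×121
Gray = 55.913 + 10.566 + 13.794
Gray = 80.273 → round half up → 80
Gray = 80


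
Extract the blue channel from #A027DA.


Color: #A027DA
R = A0 = 160
G = 27 = 39
B = DA = 218
Blue = 218


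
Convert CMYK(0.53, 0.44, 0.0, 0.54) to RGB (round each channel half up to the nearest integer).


R = 255 × (1-C) × (1-K) = 255 × 0.47 × 0.46 = 55.131 → 55
G = 255 × (1-M) × (1-K) = 255 × 0.56 × 0.46 = 65.688 → 66
B = 255 × (1-Y) × (1-K) = 255 × 1.00 × 0.46 = 117.3 → 117
= RGB(55, 66, 117)


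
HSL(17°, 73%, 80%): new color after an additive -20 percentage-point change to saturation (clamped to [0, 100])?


Original S = 73%
Adjustment = -20 percentage points
New S = 73 + (-20) = 53
Clamp to [0, 100] → 53
= HSL(17°, 53%, 80%)


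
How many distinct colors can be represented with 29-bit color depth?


Colors = 2^bits = 2^29
= 536,870,912 colors


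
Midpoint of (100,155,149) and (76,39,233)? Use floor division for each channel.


Midpoint: each channel = ⌊(C₁+C₂)/2⌋
R: ⌊(100+76)/2⌋ = 88
G: ⌊(155+39)/2⌋ = 97
B: ⌊(149+233)/2⌋ = 191
= RGB(88, 97, 191)


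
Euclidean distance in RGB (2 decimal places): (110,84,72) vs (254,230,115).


d = √[(R₁-R₂)² + (G₁-G₂)² + (B₁-B₂)²]
d = √[(110-254)² + (84-230)² + (72-115)²]
d = √[20736 + 21316 + 1849]
d = √43901
d ≈ 209.53


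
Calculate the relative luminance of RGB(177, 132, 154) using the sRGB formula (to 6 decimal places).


Linearize each channel (sRGB transfer function): c = v/255; c_lin = c/12.92 if c ≤ 0.04045, else ((c+0.055)/1.055)^2.4
  R: 177/255 ≈ 0.694118 > 0.04045 → ((0.694118+0.055)/1.055)^2.4 ≈ 0.439657
  G: 132/255 ≈ 0.517647 > 0.04045 → ((0.517647+0.055)/1.055)^2.4 ≈ 0.230740
  B: 154/255 ≈ 0.603922 > 0.04045 → ((0.603922+0.055)/1.055)^2.4 ≈ 0.323143
R_lin = 0.439657, G_lin = 0.230740, B_lin = 0.323143
L = 0.2126×R + 0.7152×G + 0.0722×B
L = 0.2126×0.439657 + 0.7152×0.230740 + 0.0722×0.323143
L ≈ 0.281827


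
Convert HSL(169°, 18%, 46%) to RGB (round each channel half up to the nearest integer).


H=169°, S=0.18, L=0.46
C = (1-|2L-1|)×S = (1-|-0.08|)×0.18 = 0.1656
H' = H/60 = 169/60 ≈ 2.8167; X = C×(1-|H' mod 2 - 1|) = 0.13524
m = L - C/2 = 0.46 - 0.0828 = 0.3772
Sector ⌊H'⌋ = 2 → (R',G',B') = (0.0, 0.1656, 0.13524)
RGB = ((R'+m)×255, (G'+m)×255, (B'+m)×255) = (96.186, 138.414, 130.6722)
Round half up → RGB(96, 138, 131)


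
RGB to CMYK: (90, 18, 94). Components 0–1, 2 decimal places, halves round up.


R'=90/255≈0.3529, G'=18/255≈0.0706, B'=94/255≈0.3686
K = 1 - max(R',G',B') = 1 - 94/255 = 161/255 = 0.63137… → 0.63
(1-R'-K)/(1-K) simplifies to (max-R)/max with max = 94:
C = (94-90)/94 = 4/94 = 0.04255… → 0.04
M = (94-18)/94 = 76/94 = 0.80851… → 0.81
Y = (94-94)/94 = 0/94 = 0 → 0.00
= CMYK(0.04, 0.81, 0.00, 0.63)


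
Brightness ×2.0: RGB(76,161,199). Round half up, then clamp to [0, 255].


Multiply each channel by 2.0, round half up, clamp to [0, 255]
R: 76×2.0 = 152
G: 161×2.0 = 322 → clamp → 255
B: 199×2.0 = 398 → clamp → 255
= RGB(152, 255, 255)


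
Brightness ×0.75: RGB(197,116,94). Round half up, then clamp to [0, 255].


Multiply each channel by 0.75, round half up, clamp to [0, 255]
R: 197×0.75 = 147.75 → round → 148
G: 116×0.75 = 87
B: 94×0.75 = 70.5 → round → 71
= RGB(148, 87, 71)


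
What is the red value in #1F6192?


Color: #1F6192
R = 1F = 31
G = 61 = 97
B = 92 = 146
Red = 31


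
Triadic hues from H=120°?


Triadic: equally spaced at 120° intervals
H1 = 120°
H2 = (120 + 120) mod 360 = 240°
H3 = (120 + 240) mod 360 = 0°
Triadic = 120°, 240°, 0°


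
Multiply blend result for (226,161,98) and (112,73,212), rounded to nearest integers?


Multiply: C = A×B/255, rounded to nearest integer
R: 226×112/255 = 25312/255 ≈ 99.263 → 99
G: 161×73/255 = 11753/255 ≈ 46.090 → 46
B: 98×212/255 = 20776/255 ≈ 81.475 → 81
= RGB(99, 46, 81)


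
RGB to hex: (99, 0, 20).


R = 99 → 63 (hex)
G = 0 → 00 (hex)
B = 20 → 14 (hex)
Hex = #630014


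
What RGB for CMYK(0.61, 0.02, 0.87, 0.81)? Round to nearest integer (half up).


R = 255 × (1-C) × (1-K) = 255 × 0.39 × 0.19 = 18.8955 → 19
G = 255 × (1-M) × (1-K) = 255 × 0.98 × 0.19 = 47.481 → 47
B = 255 × (1-Y) × (1-K) = 255 × 0.13 × 0.19 = 6.2985 → 6
= RGB(19, 47, 6)


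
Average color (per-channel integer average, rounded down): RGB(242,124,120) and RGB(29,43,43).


Midpoint: each channel = ⌊(C₁+C₂)/2⌋
R: ⌊(242+29)/2⌋ = 135
G: ⌊(124+43)/2⌋ = 83
B: ⌊(120+43)/2⌋ = 81
= RGB(135, 83, 81)


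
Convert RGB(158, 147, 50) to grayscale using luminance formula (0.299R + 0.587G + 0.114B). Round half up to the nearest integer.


Gray = 0.299×R + 0.587×G + 0.114×B
Gray = 0.299×158 + 0.587×147 + 0.114×50
Gray = 47.242 + 86.289 + 5.700
Gray = 139.231 → round half up → 139
Gray = 139


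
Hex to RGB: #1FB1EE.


1F → 31 (R)
B1 → 177 (G)
EE → 238 (B)
= RGB(31, 177, 238)


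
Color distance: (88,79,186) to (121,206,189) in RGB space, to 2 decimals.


d = √[(R₁-R₂)² + (G₁-G₂)² + (B₁-B₂)²]
d = √[(88-121)² + (79-206)² + (186-189)²]
d = √[1089 + 16129 + 9]
d = √17227
d ≈ 131.25


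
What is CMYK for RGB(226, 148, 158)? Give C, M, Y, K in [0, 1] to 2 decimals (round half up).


R'=226/255≈0.8863, G'=148/255≈0.5804, B'=158/255≈0.6196
K = 1 - max(R',G',B') = 1 - 226/255 = 29/255 = 0.11372… → 0.11
(1-R'-K)/(1-K) simplifies to (max-R)/max with max = 226:
C = (226-226)/226 = 0/226 = 0 → 0.00
M = (226-148)/226 = 78/226 = 0.34513… → 0.35
Y = (226-158)/226 = 68/226 = 0.30088… → 0.30
= CMYK(0.00, 0.35, 0.30, 0.11)


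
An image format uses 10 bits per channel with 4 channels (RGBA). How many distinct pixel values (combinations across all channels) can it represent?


Total bits = 10 bits/channel × 4 channels = 40 bits
Distinct pixel values = 2^40
= 1,099,511,627,776 pixel values


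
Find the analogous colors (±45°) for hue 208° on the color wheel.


Base hue: 208°
Left analog: (208 - 45) mod 360 = 163°
Right analog: (208 + 45) mod 360 = 253°
Analogous hues = 163° and 253°


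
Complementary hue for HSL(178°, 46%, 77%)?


Complement = opposite side of color wheel = hue + 180°
H' = (178 + 180) mod 360 = 358°
S and L unchanged.
= HSL(358°, 46%, 77%)


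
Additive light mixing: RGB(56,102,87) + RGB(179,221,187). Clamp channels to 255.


Additive: each channel = min(255, C₁+C₂)
R: 56+179 = 235 → 235
G: 102+221 = 323 → 255
B: 87+187 = 274 → 255
= RGB(235, 255, 255)


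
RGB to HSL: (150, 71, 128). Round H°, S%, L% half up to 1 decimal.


Normalize: R'=150/255≈0.5882, G'=71/255≈0.2784, B'=128/255≈0.5020
Max=150/255, Min=71/255, Δ=Max-Min=79/255
L = (Max+Min)/2 = (150+71)/510 = 221/510 = 0.43333… → L = 43.3%
L ≤ 0.5 → S = Δ/(Max+Min) = 79/(150+71) = 79/221 = 0.35746… → S = 35.7%
(the 1/255 factors cancel in S and H, so raw channel differences can be used)
Max is R' → H = 60 × (((G-B)/Δ) mod 6) = 60 × (((71-128)/79) mod 6)
  (-57)/79 = -0.7215…; negative, so add 6 → 5.2784…
  H = 60 × 5.2784… = 316.708…° → H = 316.7°
= HSL(316.7°, 35.7%, 43.3%)


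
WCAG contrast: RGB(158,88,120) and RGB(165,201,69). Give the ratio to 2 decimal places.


Linearize each sRGB channel c=v/255: c/12.92 if c ≤ 0.04045 else ((c+0.055)/1.055)^2.4
L = 0.2126×R_lin + 0.7152×G_lin + 0.0722×B_lin
Color 1 (158,88,120):
  R=158: 158/255≈0.6196 > 0.04045 → ((0.6196+0.055)/1.055)^2.4 ≈ 0.34191
  G=88: 88/255≈0.3451 > 0.04045 → ((0.3451+0.055)/1.055)^2.4 ≈ 0.09759
  B=120: 120/255≈0.4706 > 0.04045 → ((0.4706+0.055)/1.055)^2.4 ≈ 0.18782
  L1 = 0.2126×0.34191 + 0.7152×0.09759 + 0.0722×0.18782 ≈ 0.15605
Color 2 (165,201,69):
  R=165: 165/255≈0.6471 > 0.04045 → ((0.6471+0.055)/1.055)^2.4 ≈ 0.37626
  G=201: 201/255≈0.7882 > 0.04045 → ((0.7882+0.055)/1.055)^2.4 ≈ 0.58408
  B=69: 69/255≈0.2706 > 0.04045 → ((0.2706+0.055)/1.055)^2.4 ≈ 0.05951
  L2 = 0.2126×0.37626 + 0.7152×0.58408 + 0.0722×0.05951 ≈ 0.50202
Lighter = 0.50202, Darker = 0.15605
Ratio = (L_lighter + 0.05) / (L_darker + 0.05)
Ratio = (0.50202 + 0.05) / (0.15605 + 0.05) = 0.55202 / 0.20605 ≈ 2.6791
Ratio ≈ 2.68:1


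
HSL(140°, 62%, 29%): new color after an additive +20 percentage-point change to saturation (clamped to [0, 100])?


Original S = 62%
Adjustment = +20 percentage points
New S = 62 + (20) = 82
Clamp to [0, 100] → 82
= HSL(140°, 82%, 29%)


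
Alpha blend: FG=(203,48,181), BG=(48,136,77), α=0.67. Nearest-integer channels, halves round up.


C = α×F + (1-α)×B, with 1-α = 0.33
R: 0.67×203 + 0.33×48 = 136.01 + 15.84 = 151.85 → 152
G: 0.67×48 + 0.33×136 = 32.16 + 44.88 = 77.04 → 77
B: 0.67×181 + 0.33×77 = 121.27 + 25.41 = 146.68 → 147
= RGB(152, 77, 147)


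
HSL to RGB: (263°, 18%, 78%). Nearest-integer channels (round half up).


H=263°, S=0.18, L=0.78
C = (1-|2L-1|)×S = (1-|0.56|)×0.18 = 0.0792
H' = H/60 = 263/60 ≈ 4.3833; X = C×(1-|H' mod 2 - 1|) = 0.03036
m = L - C/2 = 0.78 - 0.0396 = 0.7404
Sector ⌊H'⌋ = 4 → (R',G',B') = (0.03036, 0.0, 0.0792)
RGB = ((R'+m)×255, (G'+m)×255, (B'+m)×255) = (196.5438, 188.802, 208.998)
Round half up → RGB(197, 189, 209)


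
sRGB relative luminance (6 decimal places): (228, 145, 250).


Linearize each channel (sRGB transfer function): c = v/255; c_lin = c/12.92 if c ≤ 0.04045, else ((c+0.055)/1.055)^2.4
  R: 228/255 ≈ 0.894118 > 0.04045 → ((0.894118+0.055)/1.055)^2.4 ≈ 0.775822
  G: 145/255 ≈ 0.568627 > 0.04045 → ((0.568627+0.055)/1.055)^2.4 ≈ 0.283149
  B: 250/255 ≈ 0.980392 > 0.04045 → ((0.980392+0.055)/1.055)^2.4 ≈ 0.955973
R_lin = 0.775822, G_lin = 0.283149, B_lin = 0.955973
L = 0.2126×R + 0.7152×G + 0.0722×B
L = 0.2126×0.775822 + 0.7152×0.283149 + 0.0722×0.955973
L ≈ 0.436469


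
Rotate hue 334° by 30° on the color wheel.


New hue = (H + rotation) mod 360
New hue = (334 + 30) mod 360
= 364 mod 360
= 4°


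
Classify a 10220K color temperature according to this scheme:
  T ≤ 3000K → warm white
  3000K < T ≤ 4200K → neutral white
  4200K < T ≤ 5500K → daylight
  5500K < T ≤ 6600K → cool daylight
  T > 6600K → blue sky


Temperature: 10220K
10220K > 6600K → blue sky
Classification: blue sky


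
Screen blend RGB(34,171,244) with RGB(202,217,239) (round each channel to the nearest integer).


Screen: C = 255 - (255-A)×(255-B)/255, rounded to nearest integer
R: 255 - (255-34)×(255-202)/255 = 255 - 11713/255 ≈ 255 - 45.933 = 209.067 → 209
G: 255 - (255-171)×(255-217)/255 = 255 - 3192/255 ≈ 255 - 12.518 = 242.482 → 242
B: 255 - (255-244)×(255-239)/255 = 255 - 176/255 ≈ 255 - 0.690 = 254.310 → 254
= RGB(209, 242, 254)


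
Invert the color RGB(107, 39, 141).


Invert: (255-R, 255-G, 255-B)
R: 255-107 = 148
G: 255-39 = 216
B: 255-141 = 114
= RGB(148, 216, 114)


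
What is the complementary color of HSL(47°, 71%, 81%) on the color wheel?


Complement = opposite side of color wheel = hue + 180°
H' = (47 + 180) mod 360 = 227°
S and L unchanged.
= HSL(227°, 71%, 81%)


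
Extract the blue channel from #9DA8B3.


Color: #9DA8B3
R = 9D = 157
G = A8 = 168
B = B3 = 179
Blue = 179


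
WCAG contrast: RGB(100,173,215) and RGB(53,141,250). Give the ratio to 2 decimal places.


Linearize each sRGB channel c=v/255: c/12.92 if c ≤ 0.04045 else ((c+0.055)/1.055)^2.4
L = 0.2126×R_lin + 0.7152×G_lin + 0.0722×B_lin
Color 1 (100,173,215):
  R=100: 100/255≈0.3922 > 0.04045 → ((0.3922+0.055)/1.055)^2.4 ≈ 0.12744
  G=173: 173/255≈0.6784 > 0.04045 → ((0.6784+0.055)/1.055)^2.4 ≈ 0.41789
  B=215: 215/255≈0.8431 > 0.04045 → ((0.8431+0.055)/1.055)^2.4 ≈ 0.67954
  L1 = 0.2126×0.12744 + 0.7152×0.41789 + 0.0722×0.67954 ≈ 0.37503
Color 2 (53,141,250):
  R=53: 53/255≈0.2078 > 0.04045 → ((0.2078+0.055)/1.055)^2.4 ≈ 0.03560
  G=141: 141/255≈0.5529 > 0.04045 → ((0.5529+0.055)/1.055)^2.4 ≈ 0.26636
  B=250: 250/255≈0.9804 > 0.04045 → ((0.9804+0.055)/1.055)^2.4 ≈ 0.95597
  L2 = 0.2126×0.03560 + 0.7152×0.26636 + 0.0722×0.95597 ≈ 0.26709
Lighter = 0.37503, Darker = 0.26709
Ratio = (L_lighter + 0.05) / (L_darker + 0.05)
Ratio = (0.37503 + 0.05) / (0.26709 + 0.05) = 0.42503 / 0.31709 ≈ 1.3404
Ratio ≈ 1.34:1


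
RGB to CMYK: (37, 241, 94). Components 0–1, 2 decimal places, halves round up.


R'=37/255≈0.1451, G'=241/255≈0.9451, B'=94/255≈0.3686
K = 1 - max(R',G',B') = 1 - 241/255 = 14/255 = 0.05490… → 0.05
(1-R'-K)/(1-K) simplifies to (max-R)/max with max = 241:
C = (241-37)/241 = 204/241 = 0.84647… → 0.85
M = (241-241)/241 = 0/241 = 0 → 0.00
Y = (241-94)/241 = 147/241 = 0.60995… → 0.61
= CMYK(0.85, 0.00, 0.61, 0.05)


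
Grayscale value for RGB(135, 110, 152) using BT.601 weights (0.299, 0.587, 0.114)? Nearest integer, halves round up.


Gray = 0.299×R + 0.587×G + 0.114×B
Gray = 0.299×135 + 0.587×110 + 0.114×152
Gray = 40.365 + 64.570 + 17.328
Gray = 122.263 → round half up → 122
Gray = 122


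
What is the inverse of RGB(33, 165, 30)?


Invert: (255-R, 255-G, 255-B)
R: 255-33 = 222
G: 255-165 = 90
B: 255-30 = 225
= RGB(222, 90, 225)


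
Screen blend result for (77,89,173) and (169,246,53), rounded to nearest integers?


Screen: C = 255 - (255-A)×(255-B)/255, rounded to nearest integer
R: 255 - (255-77)×(255-169)/255 = 255 - 15308/255 ≈ 255 - 60.031 = 194.969 → 195
G: 255 - (255-89)×(255-246)/255 = 255 - 1494/255 ≈ 255 - 5.859 = 249.141 → 249
B: 255 - (255-173)×(255-53)/255 = 255 - 16564/255 ≈ 255 - 64.957 = 190.043 → 190
= RGB(195, 249, 190)


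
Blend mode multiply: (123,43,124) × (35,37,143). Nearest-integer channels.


Multiply: C = A×B/255, rounded to nearest integer
R: 123×35/255 = 4305/255 ≈ 16.882 → 17
G: 43×37/255 = 1591/255 ≈ 6.239 → 6
B: 124×143/255 = 17732/255 ≈ 69.537 → 70
= RGB(17, 6, 70)


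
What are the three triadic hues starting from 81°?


Triadic: equally spaced at 120° intervals
H1 = 81°
H2 = (81 + 120) mod 360 = 201°
H3 = (81 + 240) mod 360 = 321°
Triadic = 81°, 201°, 321°


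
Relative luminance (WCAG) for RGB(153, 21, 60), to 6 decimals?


Linearize each channel (sRGB transfer function): c = v/255; c_lin = c/12.92 if c ≤ 0.04045, else ((c+0.055)/1.055)^2.4
  R: 153/255 ≈ 0.600000 > 0.04045 → ((0.600000+0.055)/1.055)^2.4 ≈ 0.318547
  G: 21/255 ≈ 0.082353 > 0.04045 → ((0.082353+0.055)/1.055)^2.4 ≈ 0.007499
  B: 60/255 ≈ 0.235294 > 0.04045 → ((0.235294+0.055)/1.055)^2.4 ≈ 0.045186
R_lin = 0.318547, G_lin = 0.007499, B_lin = 0.045186
L = 0.2126×R + 0.7152×G + 0.0722×B
L = 0.2126×0.318547 + 0.7152×0.007499 + 0.0722×0.045186
L ≈ 0.076349


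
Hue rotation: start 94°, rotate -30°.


New hue = (H + rotation) mod 360
New hue = (94 -30) mod 360
= 64 mod 360
= 64°


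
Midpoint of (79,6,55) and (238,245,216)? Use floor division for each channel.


Midpoint: each channel = ⌊(C₁+C₂)/2⌋
R: ⌊(79+238)/2⌋ = 158
G: ⌊(6+245)/2⌋ = 125
B: ⌊(55+216)/2⌋ = 135
= RGB(158, 125, 135)


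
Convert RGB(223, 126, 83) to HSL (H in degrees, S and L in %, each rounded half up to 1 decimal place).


Normalize: R'=223/255≈0.8745, G'=126/255≈0.4941, B'=83/255≈0.3255
Max=223/255, Min=83/255, Δ=Max-Min=140/255
L = (Max+Min)/2 = (223+83)/510 = 306/510 = 0.6 → L = 60.0%
L > 0.5 → S = Δ/(2-Max-Min) = 140/(510-223-83) = 140/204 = 0.68627… → S = 68.6%
(the 1/255 factors cancel in S and H, so raw channel differences can be used)
Max is R' → H = 60 × (((G-B)/Δ) mod 6) = 60 × (((126-83)/140) mod 6)
  43/140 = 0.3071…
  H = 60 × 0.3071… = 18.428…° → H = 18.4°
= HSL(18.4°, 68.6%, 60.0%)


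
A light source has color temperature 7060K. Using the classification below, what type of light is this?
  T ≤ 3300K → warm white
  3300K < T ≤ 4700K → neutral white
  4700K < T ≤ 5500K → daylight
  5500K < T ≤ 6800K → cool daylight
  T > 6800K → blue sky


Temperature: 7060K
7060K > 6800K → blue sky
Classification: blue sky


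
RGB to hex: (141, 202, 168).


R = 141 → 8D (hex)
G = 202 → CA (hex)
B = 168 → A8 (hex)
Hex = #8DCAA8


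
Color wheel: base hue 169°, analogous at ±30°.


Base hue: 169°
Left analog: (169 - 30) mod 360 = 139°
Right analog: (169 + 30) mod 360 = 199°
Analogous hues = 139° and 199°


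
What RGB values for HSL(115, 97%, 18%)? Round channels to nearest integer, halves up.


H=115°, S=0.97, L=0.18
C = (1-|2L-1|)×S = (1-|-0.64|)×0.97 = 0.3492
H' = H/60 = 115/60 ≈ 1.9167; X = C×(1-|H' mod 2 - 1|) = 0.0291
m = L - C/2 = 0.18 - 0.1746 = 0.0054
Sector ⌊H'⌋ = 1 → (R',G',B') = (0.0291, 0.3492, 0.0)
RGB = ((R'+m)×255, (G'+m)×255, (B'+m)×255) = (8.7975, 90.423, 1.377)
Round half up → RGB(9, 90, 1)


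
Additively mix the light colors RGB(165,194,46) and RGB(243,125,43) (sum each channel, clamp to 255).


Additive: each channel = min(255, C₁+C₂)
R: 165+243 = 408 → 255
G: 194+125 = 319 → 255
B: 46+43 = 89 → 89
= RGB(255, 255, 89)


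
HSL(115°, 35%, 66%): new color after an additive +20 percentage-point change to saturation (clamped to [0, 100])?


Original S = 35%
Adjustment = +20 percentage points
New S = 35 + (20) = 55
Clamp to [0, 100] → 55
= HSL(115°, 55%, 66%)


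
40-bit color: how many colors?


Colors = 2^bits = 2^40
= 1,099,511,627,776 colors


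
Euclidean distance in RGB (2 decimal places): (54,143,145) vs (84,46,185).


d = √[(R₁-R₂)² + (G₁-G₂)² + (B₁-B₂)²]
d = √[(54-84)² + (143-46)² + (145-185)²]
d = √[900 + 9409 + 1600]
d = √11909
d ≈ 109.13


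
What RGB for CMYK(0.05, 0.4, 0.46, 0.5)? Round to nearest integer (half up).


R = 255 × (1-C) × (1-K) = 255 × 0.95 × 0.50 = 121.125 → 121
G = 255 × (1-M) × (1-K) = 255 × 0.60 × 0.50 = 76.5 → 77
B = 255 × (1-Y) × (1-K) = 255 × 0.54 × 0.50 = 68.85 → 69
= RGB(121, 77, 69)


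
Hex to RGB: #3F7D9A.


3F → 63 (R)
7D → 125 (G)
9A → 154 (B)
= RGB(63, 125, 154)


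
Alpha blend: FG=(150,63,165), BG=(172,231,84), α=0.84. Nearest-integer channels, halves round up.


C = α×F + (1-α)×B, with 1-α = 0.16
R: 0.84×150 + 0.16×172 = 126.00 + 27.52 = 153.52 → 154
G: 0.84×63 + 0.16×231 = 52.92 + 36.96 = 89.88 → 90
B: 0.84×165 + 0.16×84 = 138.60 + 13.44 = 152.04 → 152
= RGB(154, 90, 152)


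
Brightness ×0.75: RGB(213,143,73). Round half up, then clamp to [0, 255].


Multiply each channel by 0.75, round half up, clamp to [0, 255]
R: 213×0.75 = 159.75 → round → 160
G: 143×0.75 = 107.25 → round → 107
B: 73×0.75 = 54.75 → round → 55
= RGB(160, 107, 55)


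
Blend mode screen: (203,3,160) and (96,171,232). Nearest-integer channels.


Screen: C = 255 - (255-A)×(255-B)/255, rounded to nearest integer
R: 255 - (255-203)×(255-96)/255 = 255 - 8268/255 ≈ 255 - 32.424 = 222.576 → 223
G: 255 - (255-3)×(255-171)/255 = 255 - 21168/255 ≈ 255 - 83.012 = 171.988 → 172
B: 255 - (255-160)×(255-232)/255 = 255 - 2185/255 ≈ 255 - 8.569 = 246.431 → 246
= RGB(223, 172, 246)


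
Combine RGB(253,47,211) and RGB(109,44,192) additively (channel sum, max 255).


Additive: each channel = min(255, C₁+C₂)
R: 253+109 = 362 → 255
G: 47+44 = 91 → 91
B: 211+192 = 403 → 255
= RGB(255, 91, 255)


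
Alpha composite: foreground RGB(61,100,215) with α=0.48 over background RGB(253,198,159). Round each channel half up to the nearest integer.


C = α×F + (1-α)×B, with 1-α = 0.52
R: 0.48×61 + 0.52×253 = 29.28 + 131.56 = 160.84 → 161
G: 0.48×100 + 0.52×198 = 48.00 + 102.96 = 150.96 → 151
B: 0.48×215 + 0.52×159 = 103.20 + 82.68 = 185.88 → 186
= RGB(161, 151, 186)
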